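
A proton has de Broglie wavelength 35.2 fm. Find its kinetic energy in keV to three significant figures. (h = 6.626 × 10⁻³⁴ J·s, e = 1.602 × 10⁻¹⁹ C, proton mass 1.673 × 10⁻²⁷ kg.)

KE = 661 keV

p = h/λ = 6.626 × 10⁻³⁴ / 3.520 × 10⁻¹⁴ = 1.882 × 10⁻²⁰ kg·m/s.
KE = p²/(2m) = (1.882 × 10⁻²⁰)² / (2 × 1.673 × 10⁻²⁷) = 1.059 × 10⁻¹³ J = 661 keV.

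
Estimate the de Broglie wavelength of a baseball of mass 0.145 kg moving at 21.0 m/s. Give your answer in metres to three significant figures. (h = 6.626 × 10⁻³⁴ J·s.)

p = mv = 0.145 × 21.0 = 3.045 kg·m/s.
λ = h/p = 6.626 × 10⁻³⁴ / 3.045 = 2.18 × 10⁻³⁴ m.

λ = 2.18 × 10⁻³⁴ m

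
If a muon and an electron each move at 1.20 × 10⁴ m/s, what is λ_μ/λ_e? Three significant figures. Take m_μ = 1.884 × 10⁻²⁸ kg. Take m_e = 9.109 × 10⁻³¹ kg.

λ_μ/λ_e = 4.83 × 10⁻³

At fixed v, p = mv so λ = h/(mv) ∝ 1/m.
λ_μ/λ_e = m_e/m_μ = 9.109 × 10⁻³¹/1.884 × 10⁻²⁸ = 4.83 × 10⁻³.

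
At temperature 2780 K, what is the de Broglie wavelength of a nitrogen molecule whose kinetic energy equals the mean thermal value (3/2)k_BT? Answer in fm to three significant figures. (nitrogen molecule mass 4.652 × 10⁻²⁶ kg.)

KE = (3/2)k_BT = 1.5 × 1.381 × 10⁻²³ × 2780 = 5.759 × 10⁻²⁰ J.
p = √(2mKE) = √(2 × 4.652 × 10⁻²⁶ × 5.759 × 10⁻²⁰) = 7.320 × 10⁻²³ kg·m/s.
λ = h/p = 9.05 × 10⁻¹² m = 9050 fm.

λ = 9050 fm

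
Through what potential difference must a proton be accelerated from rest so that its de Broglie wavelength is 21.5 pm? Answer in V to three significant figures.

V = 1.77 V

p = h/λ = 6.626 × 10⁻³⁴ / 2.150 × 10⁻¹¹ = 3.082 × 10⁻²³ kg·m/s.
KE = p²/(2m) = 2.839 × 10⁻¹⁹ J.
V = KE/e = 2.839 × 10⁻¹⁹ / (1.602 × 10⁻¹⁹) = 1.77 V.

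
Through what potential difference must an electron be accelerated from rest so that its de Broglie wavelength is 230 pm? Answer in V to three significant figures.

p = h/λ = 6.626 × 10⁻³⁴ / 2.300 × 10⁻¹⁰ = 2.881 × 10⁻²⁴ kg·m/s.
KE = p²/(2m) = 4.556 × 10⁻¹⁸ J.
V = KE/e = 4.556 × 10⁻¹⁸ / (1.602 × 10⁻¹⁹) = 28.4 V.

V = 28.4 V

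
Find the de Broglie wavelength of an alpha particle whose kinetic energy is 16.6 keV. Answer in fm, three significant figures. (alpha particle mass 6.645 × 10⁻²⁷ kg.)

KE = 16.6 keV = 2.659 × 10⁻¹⁵ J.
p = √(2mKE) = √(2 × 6.645 × 10⁻²⁷ × 2.659 × 10⁻¹⁵) = 5.945 × 10⁻²¹ kg·m/s.
λ = h/p = 6.626 × 10⁻³⁴ / 5.945 × 10⁻²¹ = 1.11 × 10⁻¹³ m = 111 fm.

λ = 111 fm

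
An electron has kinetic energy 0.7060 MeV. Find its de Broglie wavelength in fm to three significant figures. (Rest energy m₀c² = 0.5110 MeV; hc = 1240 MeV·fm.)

Total energy E = KE + m₀c² = 0.7060 + 0.5110 = 1.2170 MeV.
(pc)² = E² − (m₀c²)² = (1.2170)² − (0.5110)² = 1.220 MeV², so pc = 1.105 MeV.
λ = hc/(pc) = 1240 MeV·fm / 1.105 MeV = 1120 fm.

λ = 1120 fm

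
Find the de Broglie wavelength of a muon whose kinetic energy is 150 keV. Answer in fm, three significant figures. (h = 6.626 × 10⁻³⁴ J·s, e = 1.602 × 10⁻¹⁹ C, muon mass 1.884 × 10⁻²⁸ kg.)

λ = 220 fm

KE = 150 keV = 2.403 × 10⁻¹⁴ J.
p = √(2mKE) = √(2 × 1.884 × 10⁻²⁸ × 2.403 × 10⁻¹⁴) = 3.009 × 10⁻²¹ kg·m/s.
λ = h/p = 6.626 × 10⁻³⁴ / 3.009 × 10⁻²¹ = 2.20 × 10⁻¹³ m = 220 fm.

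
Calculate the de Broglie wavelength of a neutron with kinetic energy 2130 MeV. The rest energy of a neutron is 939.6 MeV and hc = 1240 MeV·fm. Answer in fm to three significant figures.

λ = 0.424 fm

Total energy E = KE + m₀c² = 2130 + 939.6 = 3069.6 MeV.
(pc)² = E² − (m₀c²)² = (3069.6)² − (939.6)² = 8.540 × 10⁶ MeV², so pc = 2922 MeV.
λ = hc/(pc) = 1240 MeV·fm / 2922 MeV = 0.424 fm.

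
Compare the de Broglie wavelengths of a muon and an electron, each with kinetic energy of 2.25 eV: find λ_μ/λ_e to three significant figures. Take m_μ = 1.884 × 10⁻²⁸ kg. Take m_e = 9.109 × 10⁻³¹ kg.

λ_μ/λ_e = 0.0695

At fixed KE, p = √(2mKE) so λ = h/p ∝ 1/√m.
λ_μ/λ_e = √(m_e/m_μ) = √(9.109 × 10⁻³¹/1.884 × 10⁻²⁸) = √(4.835 × 10⁻³) = 0.0695.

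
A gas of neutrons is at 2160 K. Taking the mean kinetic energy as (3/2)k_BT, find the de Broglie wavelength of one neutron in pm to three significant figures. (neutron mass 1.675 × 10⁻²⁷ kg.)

λ = 54.1 pm

KE = (3/2)k_BT = 1.5 × 1.381 × 10⁻²³ × 2160 = 4.474 × 10⁻²⁰ J.
p = √(2mKE) = √(2 × 1.675 × 10⁻²⁷ × 4.474 × 10⁻²⁰) = 1.224 × 10⁻²³ kg·m/s.
λ = h/p = 5.41 × 10⁻¹¹ m = 54.1 pm.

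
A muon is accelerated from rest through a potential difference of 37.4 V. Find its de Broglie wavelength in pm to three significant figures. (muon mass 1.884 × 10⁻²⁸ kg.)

KE = eV = 1.602 × 10⁻¹⁹ × 37.40 = 5.991 × 10⁻¹⁸ J.
p = √(2mKE) = √(2 × 1.884 × 10⁻²⁸ × 5.991 × 10⁻¹⁸) = 4.751 × 10⁻²³ kg·m/s.
λ = h/p = 6.626 × 10⁻³⁴ / 4.751 × 10⁻²³ = 1.39 × 10⁻¹¹ m = 13.9 pm.

λ = 13.9 pm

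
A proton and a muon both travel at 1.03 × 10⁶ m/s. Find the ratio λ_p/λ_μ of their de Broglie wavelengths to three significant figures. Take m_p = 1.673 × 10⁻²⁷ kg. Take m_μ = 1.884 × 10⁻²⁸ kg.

At fixed v, p = mv so λ = h/(mv) ∝ 1/m.
λ_p/λ_μ = m_μ/m_p = 1.884 × 10⁻²⁸/1.673 × 10⁻²⁷ = 0.113.

λ_p/λ_μ = 0.113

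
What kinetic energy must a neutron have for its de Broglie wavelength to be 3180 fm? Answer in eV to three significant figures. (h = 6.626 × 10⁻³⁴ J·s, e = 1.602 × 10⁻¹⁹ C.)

p = h/λ = 6.626 × 10⁻³⁴ / 3.180 × 10⁻¹² = 2.084 × 10⁻²² kg·m/s.
KE = p²/(2m) = (2.084 × 10⁻²²)² / (2 × 1.675 × 10⁻²⁷) = 1.296 × 10⁻¹⁷ J = 80.9 eV.

KE = 80.9 eV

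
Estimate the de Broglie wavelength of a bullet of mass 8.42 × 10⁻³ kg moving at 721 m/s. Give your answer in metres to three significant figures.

λ = 1.09 × 10⁻³⁴ m

p = mv = 8.42 × 10⁻³ × 721 = 6.071 kg·m/s.
λ = h/p = 6.626 × 10⁻³⁴ / 6.071 = 1.09 × 10⁻³⁴ m.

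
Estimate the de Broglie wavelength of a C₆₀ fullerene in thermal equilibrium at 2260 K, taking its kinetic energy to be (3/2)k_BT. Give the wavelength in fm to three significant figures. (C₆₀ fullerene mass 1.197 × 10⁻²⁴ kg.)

KE = (3/2)k_BT = 1.5 × 1.381 × 10⁻²³ × 2260 = 4.682 × 10⁻²⁰ J.
p = √(2mKE) = √(2 × 1.197 × 10⁻²⁴ × 4.682 × 10⁻²⁰) = 3.348 × 10⁻²² kg·m/s.
λ = h/p = 1.98 × 10⁻¹² m = 1980 fm.

λ = 1980 fm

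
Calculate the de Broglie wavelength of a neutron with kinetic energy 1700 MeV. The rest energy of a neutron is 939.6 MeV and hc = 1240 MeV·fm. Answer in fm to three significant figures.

Total energy E = KE + m₀c² = 1700 + 939.6 = 2639.6 MeV.
(pc)² = E² − (m₀c²)² = (2639.6)² − (939.6)² = 6.085 × 10⁶ MeV², so pc = 2467 MeV.
λ = hc/(pc) = 1240 MeV·fm / 2467 MeV = 0.503 fm.

λ = 0.503 fm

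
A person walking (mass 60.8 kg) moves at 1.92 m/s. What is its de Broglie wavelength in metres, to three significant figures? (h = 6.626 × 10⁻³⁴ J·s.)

p = mv = 60.8 × 1.92 = 1.167 × 10² kg·m/s.
λ = h/p = 6.626 × 10⁻³⁴ / 1.167 × 10² = 5.68 × 10⁻³⁶ m.

λ = 5.68 × 10⁻³⁶ m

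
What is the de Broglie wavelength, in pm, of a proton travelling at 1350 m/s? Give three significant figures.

p = mv = 1.673 × 10⁻²⁷ × 1350 = 2.259 × 10⁻²⁴ kg·m/s.
λ = h/p = 6.626 × 10⁻³⁴ / 2.259 × 10⁻²⁴ = 2.93 × 10⁻¹⁰ m = 293 pm.

λ = 293 pm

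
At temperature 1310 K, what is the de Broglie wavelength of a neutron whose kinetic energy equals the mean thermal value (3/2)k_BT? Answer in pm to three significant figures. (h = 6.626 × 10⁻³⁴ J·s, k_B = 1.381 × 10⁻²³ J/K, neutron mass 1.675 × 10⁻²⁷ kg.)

KE = (3/2)k_BT = 1.5 × 1.381 × 10⁻²³ × 1310 = 2.714 × 10⁻²⁰ J.
p = √(2mKE) = √(2 × 1.675 × 10⁻²⁷ × 2.714 × 10⁻²⁰) = 9.535 × 10⁻²⁴ kg·m/s.
λ = h/p = 6.95 × 10⁻¹¹ m = 69.5 pm.

λ = 69.5 pm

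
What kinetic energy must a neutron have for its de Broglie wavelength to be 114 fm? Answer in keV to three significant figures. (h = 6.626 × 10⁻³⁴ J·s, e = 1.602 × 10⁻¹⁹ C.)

p = h/λ = 6.626 × 10⁻³⁴ / 1.140 × 10⁻¹³ = 5.812 × 10⁻²¹ kg·m/s.
KE = p²/(2m) = (5.812 × 10⁻²¹)² / (2 × 1.675 × 10⁻²⁷) = 1.008 × 10⁻¹⁴ J = 62.9 keV.

KE = 62.9 keV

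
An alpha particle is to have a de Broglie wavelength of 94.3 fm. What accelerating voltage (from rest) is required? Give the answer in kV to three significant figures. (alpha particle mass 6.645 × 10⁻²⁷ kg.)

p = h/λ = 6.626 × 10⁻³⁴ / 9.430 × 10⁻¹⁴ = 7.027 × 10⁻²¹ kg·m/s.
KE = p²/(2m) = 3.715 × 10⁻¹⁵ J.
V = KE/2e = 3.715 × 10⁻¹⁵ / (2 × 1.602 × 10⁻¹⁹) = 11.6 kV.

V = 11.6 kV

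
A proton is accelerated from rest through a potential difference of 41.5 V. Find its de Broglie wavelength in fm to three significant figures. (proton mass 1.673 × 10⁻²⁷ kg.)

λ = 4440 fm

KE = eV = 1.602 × 10⁻¹⁹ × 41.50 = 6.648 × 10⁻¹⁸ J.
p = √(2mKE) = √(2 × 1.673 × 10⁻²⁷ × 6.648 × 10⁻¹⁸) = 1.491 × 10⁻²² kg·m/s.
λ = h/p = 6.626 × 10⁻³⁴ / 1.491 × 10⁻²² = 4.44 × 10⁻¹² m = 4440 fm.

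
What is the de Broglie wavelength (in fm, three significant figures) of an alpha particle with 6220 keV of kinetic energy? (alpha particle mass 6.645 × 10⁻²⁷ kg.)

λ = 5.76 fm

KE = 6220 keV = 9.964 × 10⁻¹³ J.
p = √(2mKE) = √(2 × 6.645 × 10⁻²⁷ × 9.964 × 10⁻¹³) = 1.151 × 10⁻¹⁹ kg·m/s.
λ = h/p = 6.626 × 10⁻³⁴ / 1.151 × 10⁻¹⁹ = 5.76 × 10⁻¹⁵ m = 5.76 fm.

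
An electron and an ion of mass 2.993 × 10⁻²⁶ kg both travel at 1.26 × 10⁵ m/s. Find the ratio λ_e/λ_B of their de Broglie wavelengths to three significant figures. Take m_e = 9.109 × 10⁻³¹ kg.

λ_e/λ_B = 3.29 × 10⁴

At fixed v, p = mv so λ = h/(mv) ∝ 1/m.
λ_e/λ_B = m_B/m_e = 2.993 × 10⁻²⁶/9.109 × 10⁻³¹ = 3.29 × 10⁴.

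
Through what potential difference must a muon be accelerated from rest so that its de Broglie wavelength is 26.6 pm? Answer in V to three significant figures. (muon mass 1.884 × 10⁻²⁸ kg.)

p = h/λ = 6.626 × 10⁻³⁴ / 2.660 × 10⁻¹¹ = 2.491 × 10⁻²³ kg·m/s.
KE = p²/(2m) = 1.647 × 10⁻¹⁸ J.
V = KE/e = 1.647 × 10⁻¹⁸ / (1.602 × 10⁻¹⁹) = 10.3 V.

V = 10.3 V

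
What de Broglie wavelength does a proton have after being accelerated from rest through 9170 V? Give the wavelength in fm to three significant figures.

KE = eV = 1.602 × 10⁻¹⁹ × 9170 = 1.469 × 10⁻¹⁵ J.
p = √(2mKE) = √(2 × 1.673 × 10⁻²⁷ × 1.469 × 10⁻¹⁵) = 2.217 × 10⁻²¹ kg·m/s.
λ = h/p = 6.626 × 10⁻³⁴ / 2.217 × 10⁻²¹ = 2.99 × 10⁻¹³ m = 299 fm.

λ = 299 fm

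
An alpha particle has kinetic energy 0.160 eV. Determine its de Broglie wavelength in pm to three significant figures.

λ = 35.9 pm

KE = 0.160 eV = 2.563 × 10⁻²⁰ J.
p = √(2mKE) = √(2 × 6.645 × 10⁻²⁷ × 2.563 × 10⁻²⁰) = 1.846 × 10⁻²³ kg·m/s.
λ = h/p = 6.626 × 10⁻³⁴ / 1.846 × 10⁻²³ = 3.59 × 10⁻¹¹ m = 35.9 pm.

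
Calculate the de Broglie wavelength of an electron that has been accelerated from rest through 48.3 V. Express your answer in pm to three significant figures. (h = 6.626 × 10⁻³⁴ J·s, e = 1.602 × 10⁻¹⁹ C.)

λ = 176 pm

KE = eV = 1.602 × 10⁻¹⁹ × 48.30 = 7.738 × 10⁻¹⁸ J.
p = √(2mKE) = √(2 × 9.109 × 10⁻³¹ × 7.738 × 10⁻¹⁸) = 3.755 × 10⁻²⁴ kg·m/s.
λ = h/p = 6.626 × 10⁻³⁴ / 3.755 × 10⁻²⁴ = 1.76 × 10⁻¹⁰ m = 176 pm.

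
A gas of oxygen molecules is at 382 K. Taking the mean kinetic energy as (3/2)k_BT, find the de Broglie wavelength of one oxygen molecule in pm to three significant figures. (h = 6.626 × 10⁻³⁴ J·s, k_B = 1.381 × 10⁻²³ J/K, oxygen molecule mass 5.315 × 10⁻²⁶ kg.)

λ = 22.8 pm

KE = (3/2)k_BT = 1.5 × 1.381 × 10⁻²³ × 382 = 7.913 × 10⁻²¹ J.
p = √(2mKE) = √(2 × 5.315 × 10⁻²⁶ × 7.913 × 10⁻²¹) = 2.900 × 10⁻²³ kg·m/s.
λ = h/p = 2.28 × 10⁻¹¹ m = 22.8 pm.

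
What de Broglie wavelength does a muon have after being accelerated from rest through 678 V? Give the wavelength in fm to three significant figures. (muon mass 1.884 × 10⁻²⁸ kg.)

λ = 3280 fm

KE = eV = 1.602 × 10⁻¹⁹ × 678.0 = 1.086 × 10⁻¹⁶ J.
p = √(2mKE) = √(2 × 1.884 × 10⁻²⁸ × 1.086 × 10⁻¹⁶) = 2.023 × 10⁻²² kg·m/s.
λ = h/p = 6.626 × 10⁻³⁴ / 2.023 × 10⁻²² = 3.28 × 10⁻¹² m = 3280 fm.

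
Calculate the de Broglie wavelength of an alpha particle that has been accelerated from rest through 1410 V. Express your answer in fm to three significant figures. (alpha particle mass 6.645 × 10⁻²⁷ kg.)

KE = 2eV = 2 × 1.602 × 10⁻¹⁹ × 1410 = 4.518 × 10⁻¹⁶ J.
p = √(2mKE) = √(2 × 6.645 × 10⁻²⁷ × 4.518 × 10⁻¹⁶) = 2.450 × 10⁻²¹ kg·m/s.
λ = h/p = 6.626 × 10⁻³⁴ / 2.450 × 10⁻²¹ = 2.70 × 10⁻¹³ m = 270 fm.

λ = 270 fm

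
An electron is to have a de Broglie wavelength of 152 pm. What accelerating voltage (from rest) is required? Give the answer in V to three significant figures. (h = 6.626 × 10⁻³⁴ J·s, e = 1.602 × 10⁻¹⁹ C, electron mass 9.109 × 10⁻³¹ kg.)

V = 65.1 V

p = h/λ = 6.626 × 10⁻³⁴ / 1.520 × 10⁻¹⁰ = 4.359 × 10⁻²⁴ kg·m/s.
KE = p²/(2m) = 1.043 × 10⁻¹⁷ J.
V = KE/e = 1.043 × 10⁻¹⁷ / (1.602 × 10⁻¹⁹) = 65.1 V.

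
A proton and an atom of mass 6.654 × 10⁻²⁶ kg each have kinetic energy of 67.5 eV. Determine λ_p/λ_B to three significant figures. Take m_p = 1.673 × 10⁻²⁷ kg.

At fixed KE, p = √(2mKE) so λ = h/p ∝ 1/√m.
λ_p/λ_B = √(m_B/m_p) = √(6.654 × 10⁻²⁶/1.673 × 10⁻²⁷) = √(39.77) = 6.31.

λ_p/λ_B = 6.31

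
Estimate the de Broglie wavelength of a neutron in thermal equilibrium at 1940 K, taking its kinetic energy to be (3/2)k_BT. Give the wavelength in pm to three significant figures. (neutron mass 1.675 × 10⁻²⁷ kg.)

KE = (3/2)k_BT = 1.5 × 1.381 × 10⁻²³ × 1940 = 4.019 × 10⁻²⁰ J.
p = √(2mKE) = √(2 × 1.675 × 10⁻²⁷ × 4.019 × 10⁻²⁰) = 1.160 × 10⁻²³ kg·m/s.
λ = h/p = 5.71 × 10⁻¹¹ m = 57.1 pm.

λ = 57.1 pm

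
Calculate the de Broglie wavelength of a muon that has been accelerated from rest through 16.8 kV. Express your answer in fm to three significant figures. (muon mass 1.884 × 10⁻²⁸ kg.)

KE = eV = 1.602 × 10⁻¹⁹ × 1.680 × 10⁴ = 2.691 × 10⁻¹⁵ J.
p = √(2mKE) = √(2 × 1.884 × 10⁻²⁸ × 2.691 × 10⁻¹⁵) = 1.007 × 10⁻²¹ kg·m/s.
λ = h/p = 6.626 × 10⁻³⁴ / 1.007 × 10⁻²¹ = 6.58 × 10⁻¹³ m = 658 fm.

λ = 658 fm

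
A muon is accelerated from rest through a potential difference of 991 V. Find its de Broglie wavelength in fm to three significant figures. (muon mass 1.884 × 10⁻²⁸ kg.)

λ = 2710 fm

KE = eV = 1.602 × 10⁻¹⁹ × 991.0 = 1.588 × 10⁻¹⁶ J.
p = √(2mKE) = √(2 × 1.884 × 10⁻²⁸ × 1.588 × 10⁻¹⁶) = 2.446 × 10⁻²² kg·m/s.
λ = h/p = 6.626 × 10⁻³⁴ / 2.446 × 10⁻²² = 2.71 × 10⁻¹² m = 2710 fm.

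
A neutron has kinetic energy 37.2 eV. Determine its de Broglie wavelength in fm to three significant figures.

λ = 4690 fm

KE = 37.2 eV = 5.959 × 10⁻¹⁸ J.
p = √(2mKE) = √(2 × 1.675 × 10⁻²⁷ × 5.959 × 10⁻¹⁸) = 1.413 × 10⁻²² kg·m/s.
λ = h/p = 6.626 × 10⁻³⁴ / 1.413 × 10⁻²² = 4.69 × 10⁻¹² m = 4690 fm.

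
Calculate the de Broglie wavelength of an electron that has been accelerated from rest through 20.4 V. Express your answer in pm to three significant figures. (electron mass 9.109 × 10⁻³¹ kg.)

λ = 272 pm

KE = eV = 1.602 × 10⁻¹⁹ × 20.40 = 3.268 × 10⁻¹⁸ J.
p = √(2mKE) = √(2 × 9.109 × 10⁻³¹ × 3.268 × 10⁻¹⁸) = 2.440 × 10⁻²⁴ kg·m/s.
λ = h/p = 6.626 × 10⁻³⁴ / 2.440 × 10⁻²⁴ = 2.72 × 10⁻¹⁰ m = 272 pm.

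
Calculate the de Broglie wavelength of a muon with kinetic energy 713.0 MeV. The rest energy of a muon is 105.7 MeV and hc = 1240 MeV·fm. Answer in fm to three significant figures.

Total energy E = KE + m₀c² = 713.0 + 105.7 = 818.7 MeV.
(pc)² = E² − (m₀c²)² = (818.7)² − (105.7)² = 6.591 × 10⁵ MeV², so pc = 811.8 MeV.
λ = hc/(pc) = 1240 MeV·fm / 811.8 MeV = 1.53 fm.

λ = 1.53 fm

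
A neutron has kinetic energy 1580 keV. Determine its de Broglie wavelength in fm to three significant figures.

λ = 22.8 fm

KE = 1580 keV = 2.531 × 10⁻¹³ J.
p = √(2mKE) = √(2 × 1.675 × 10⁻²⁷ × 2.531 × 10⁻¹³) = 2.912 × 10⁻²⁰ kg·m/s.
λ = h/p = 6.626 × 10⁻³⁴ / 2.912 × 10⁻²⁰ = 2.28 × 10⁻¹⁴ m = 22.8 fm.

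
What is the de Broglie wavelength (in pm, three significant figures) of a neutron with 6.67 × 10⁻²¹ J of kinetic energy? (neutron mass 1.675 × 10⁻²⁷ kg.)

λ = 140 pm

p = √(2mKE) = √(2 × 1.675 × 10⁻²⁷ × 6.670 × 10⁻²¹) = 4.727 × 10⁻²⁴ kg·m/s.
λ = h/p = 6.626 × 10⁻³⁴ / 4.727 × 10⁻²⁴ = 1.40 × 10⁻¹⁰ m = 140 pm.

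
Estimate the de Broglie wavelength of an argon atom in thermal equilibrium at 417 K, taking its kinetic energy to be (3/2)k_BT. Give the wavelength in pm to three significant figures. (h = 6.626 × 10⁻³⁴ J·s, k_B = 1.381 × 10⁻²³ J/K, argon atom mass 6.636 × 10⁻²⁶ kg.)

KE = (3/2)k_BT = 1.5 × 1.381 × 10⁻²³ × 417 = 8.638 × 10⁻²¹ J.
p = √(2mKE) = √(2 × 6.636 × 10⁻²⁶ × 8.638 × 10⁻²¹) = 3.386 × 10⁻²³ kg·m/s.
λ = h/p = 1.96 × 10⁻¹¹ m = 19.6 pm.

λ = 19.6 pm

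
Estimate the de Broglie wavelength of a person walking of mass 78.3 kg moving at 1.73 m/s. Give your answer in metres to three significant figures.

λ = 4.89 × 10⁻³⁶ m

p = mv = 78.3 × 1.73 = 1.355 × 10² kg·m/s.
λ = h/p = 6.626 × 10⁻³⁴ / 1.355 × 10² = 4.89 × 10⁻³⁶ m.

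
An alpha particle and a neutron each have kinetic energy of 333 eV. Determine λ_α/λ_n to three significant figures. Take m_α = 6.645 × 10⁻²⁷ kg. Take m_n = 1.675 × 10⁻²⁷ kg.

λ_α/λ_n = 0.502

At fixed KE, p = √(2mKE) so λ = h/p ∝ 1/√m.
λ_α/λ_n = √(m_n/m_α) = √(1.675 × 10⁻²⁷/6.645 × 10⁻²⁷) = √(0.2521) = 0.502.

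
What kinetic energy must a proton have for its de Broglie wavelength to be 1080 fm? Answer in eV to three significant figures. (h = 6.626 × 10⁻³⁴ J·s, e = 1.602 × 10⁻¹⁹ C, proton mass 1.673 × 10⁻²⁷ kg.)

p = h/λ = 6.626 × 10⁻³⁴ / 1.080 × 10⁻¹² = 6.135 × 10⁻²² kg·m/s.
KE = p²/(2m) = (6.135 × 10⁻²²)² / (2 × 1.673 × 10⁻²⁷) = 1.125 × 10⁻¹⁶ J = 702 eV.

KE = 702 eV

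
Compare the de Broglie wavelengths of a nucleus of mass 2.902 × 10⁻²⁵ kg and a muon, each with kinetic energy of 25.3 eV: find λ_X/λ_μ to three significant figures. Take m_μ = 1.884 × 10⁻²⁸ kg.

At fixed KE, p = √(2mKE) so λ = h/p ∝ 1/√m.
λ_X/λ_μ = √(m_μ/m_X) = √(1.884 × 10⁻²⁸/2.902 × 10⁻²⁵) = √(6.492 × 10⁻⁴) = 0.0255.

λ_X/λ_μ = 0.0255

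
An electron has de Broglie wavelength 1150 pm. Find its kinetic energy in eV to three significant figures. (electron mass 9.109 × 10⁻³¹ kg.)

KE = 1.14 eV

p = h/λ = 6.626 × 10⁻³⁴ / 1.150 × 10⁻⁹ = 5.762 × 10⁻²⁵ kg·m/s.
KE = p²/(2m) = (5.762 × 10⁻²⁵)² / (2 × 9.109 × 10⁻³¹) = 1.822 × 10⁻¹⁹ J = 1.14 eV.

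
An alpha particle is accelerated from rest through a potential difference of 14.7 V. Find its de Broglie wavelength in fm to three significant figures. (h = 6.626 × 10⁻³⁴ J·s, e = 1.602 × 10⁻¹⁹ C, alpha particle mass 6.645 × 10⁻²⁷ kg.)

KE = 2eV = 2 × 1.602 × 10⁻¹⁹ × 14.70 = 4.710 × 10⁻¹⁸ J.
p = √(2mKE) = √(2 × 6.645 × 10⁻²⁷ × 4.710 × 10⁻¹⁸) = 2.502 × 10⁻²² kg·m/s.
λ = h/p = 6.626 × 10⁻³⁴ / 2.502 × 10⁻²² = 2.65 × 10⁻¹² m = 2650 fm.

λ = 2650 fm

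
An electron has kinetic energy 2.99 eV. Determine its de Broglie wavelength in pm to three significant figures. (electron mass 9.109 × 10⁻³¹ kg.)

λ = 709 pm

KE = 2.99 eV = 4.790 × 10⁻¹⁹ J.
p = √(2mKE) = √(2 × 9.109 × 10⁻³¹ × 4.790 × 10⁻¹⁹) = 9.342 × 10⁻²⁵ kg·m/s.
λ = h/p = 6.626 × 10⁻³⁴ / 9.342 × 10⁻²⁵ = 7.09 × 10⁻¹⁰ m = 709 pm.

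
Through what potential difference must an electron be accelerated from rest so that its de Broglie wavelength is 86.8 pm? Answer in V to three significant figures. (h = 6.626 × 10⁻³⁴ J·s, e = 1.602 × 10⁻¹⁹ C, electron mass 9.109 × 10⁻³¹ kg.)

p = h/λ = 6.626 × 10⁻³⁴ / 8.680 × 10⁻¹¹ = 7.634 × 10⁻²⁴ kg·m/s.
KE = p²/(2m) = 3.199 × 10⁻¹⁷ J.
V = KE/e = 3.199 × 10⁻¹⁷ / (1.602 × 10⁻¹⁹) = 200 V.

V = 200 V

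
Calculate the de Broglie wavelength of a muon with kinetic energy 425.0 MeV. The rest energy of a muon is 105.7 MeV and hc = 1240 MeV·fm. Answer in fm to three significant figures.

λ = 2.38 fm

Total energy E = KE + m₀c² = 425.0 + 105.7 = 530.7 MeV.
(pc)² = E² − (m₀c²)² = (530.7)² − (105.7)² = 2.705 × 10⁵ MeV², so pc = 520.1 MeV.
λ = hc/(pc) = 1240 MeV·fm / 520.1 MeV = 2.38 fm.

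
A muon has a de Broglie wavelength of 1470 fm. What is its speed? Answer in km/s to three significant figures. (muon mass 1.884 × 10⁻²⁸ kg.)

v = 2390 km/s

p = h/λ = 6.626 × 10⁻³⁴ / 1.470 × 10⁻¹² = 4.507 × 10⁻²² kg·m/s.
v = p/m = 4.507 × 10⁻²² / 1.884 × 10⁻²⁸ = 2.39 × 10⁶ m/s = 2390 km/s.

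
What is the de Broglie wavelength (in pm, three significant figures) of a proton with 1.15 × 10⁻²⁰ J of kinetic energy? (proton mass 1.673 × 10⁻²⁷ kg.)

λ = 107 pm

p = √(2mKE) = √(2 × 1.673 × 10⁻²⁷ × 1.150 × 10⁻²⁰) = 6.203 × 10⁻²⁴ kg·m/s.
λ = h/p = 6.626 × 10⁻³⁴ / 6.203 × 10⁻²⁴ = 1.07 × 10⁻¹⁰ m = 107 pm.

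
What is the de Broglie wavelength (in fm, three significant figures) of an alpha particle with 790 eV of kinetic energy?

λ = 511 fm

KE = 790 eV = 1.266 × 10⁻¹⁶ J.
p = √(2mKE) = √(2 × 6.645 × 10⁻²⁷ × 1.266 × 10⁻¹⁶) = 1.297 × 10⁻²¹ kg·m/s.
λ = h/p = 6.626 × 10⁻³⁴ / 1.297 × 10⁻²¹ = 5.11 × 10⁻¹³ m = 511 fm.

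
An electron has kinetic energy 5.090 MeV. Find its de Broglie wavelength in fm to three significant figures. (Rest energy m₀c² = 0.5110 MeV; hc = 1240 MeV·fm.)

λ = 222 fm

Total energy E = KE + m₀c² = 5.090 + 0.5110 = 5.6010 MeV.
(pc)² = E² − (m₀c²)² = (5.6010)² − (0.5110)² = 31.11 MeV², so pc = 5.578 MeV.
λ = hc/(pc) = 1240 MeV·fm / 5.578 MeV = 222 fm.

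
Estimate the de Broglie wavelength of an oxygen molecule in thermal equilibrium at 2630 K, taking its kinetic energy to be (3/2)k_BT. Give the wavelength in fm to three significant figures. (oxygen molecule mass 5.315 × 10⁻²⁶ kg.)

KE = (3/2)k_BT = 1.5 × 1.381 × 10⁻²³ × 2630 = 5.448 × 10⁻²⁰ J.
p = √(2mKE) = √(2 × 5.315 × 10⁻²⁶ × 5.448 × 10⁻²⁰) = 7.610 × 10⁻²³ kg·m/s.
λ = h/p = 8.71 × 10⁻¹² m = 8710 fm.

λ = 8710 fm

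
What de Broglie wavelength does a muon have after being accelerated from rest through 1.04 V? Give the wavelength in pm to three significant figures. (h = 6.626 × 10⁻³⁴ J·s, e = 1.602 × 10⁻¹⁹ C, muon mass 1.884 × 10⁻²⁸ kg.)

KE = eV = 1.602 × 10⁻¹⁹ × 1.040 = 1.666 × 10⁻¹⁹ J.
p = √(2mKE) = √(2 × 1.884 × 10⁻²⁸ × 1.666 × 10⁻¹⁹) = 7.923 × 10⁻²⁴ kg·m/s.
λ = h/p = 6.626 × 10⁻³⁴ / 7.923 × 10⁻²⁴ = 8.36 × 10⁻¹¹ m = 83.6 pm.

λ = 83.6 pm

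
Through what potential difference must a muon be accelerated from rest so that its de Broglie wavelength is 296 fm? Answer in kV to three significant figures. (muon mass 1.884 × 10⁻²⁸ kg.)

p = h/λ = 6.626 × 10⁻³⁴ / 2.960 × 10⁻¹³ = 2.239 × 10⁻²¹ kg·m/s.
KE = p²/(2m) = 1.330 × 10⁻¹⁴ J.
V = KE/e = 1.330 × 10⁻¹⁴ / (1.602 × 10⁻¹⁹) = 83.0 kV.

V = 83.0 kV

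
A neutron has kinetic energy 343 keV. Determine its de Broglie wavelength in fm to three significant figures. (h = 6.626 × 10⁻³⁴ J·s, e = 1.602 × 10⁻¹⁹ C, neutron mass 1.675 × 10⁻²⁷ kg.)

λ = 48.8 fm

KE = 343 keV = 5.495 × 10⁻¹⁴ J.
p = √(2mKE) = √(2 × 1.675 × 10⁻²⁷ × 5.495 × 10⁻¹⁴) = 1.357 × 10⁻²⁰ kg·m/s.
λ = h/p = 6.626 × 10⁻³⁴ / 1.357 × 10⁻²⁰ = 4.88 × 10⁻¹⁴ m = 48.8 fm.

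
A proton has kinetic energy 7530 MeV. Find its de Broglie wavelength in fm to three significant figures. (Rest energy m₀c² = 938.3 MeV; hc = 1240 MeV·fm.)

λ = 0.147 fm

Total energy E = KE + m₀c² = 7530 + 938.3 = 8468.3 MeV.
(pc)² = E² − (m₀c²)² = (8468.3)² − (938.3)² = 7.083 × 10⁷ MeV², so pc = 8416 MeV.
λ = hc/(pc) = 1240 MeV·fm / 8416 MeV = 0.147 fm.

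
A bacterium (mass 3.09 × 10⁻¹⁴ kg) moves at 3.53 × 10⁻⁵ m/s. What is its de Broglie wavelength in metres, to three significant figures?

λ = 6.07 × 10⁻¹⁶ m

p = mv = 3.09 × 10⁻¹⁴ × 3.53 × 10⁻⁵ = 1.091 × 10⁻¹⁸ kg·m/s.
λ = h/p = 6.626 × 10⁻³⁴ / 1.091 × 10⁻¹⁸ = 6.07 × 10⁻¹⁶ m.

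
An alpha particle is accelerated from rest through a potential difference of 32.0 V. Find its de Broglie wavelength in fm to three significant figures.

KE = 2eV = 2 × 1.602 × 10⁻¹⁹ × 32.00 = 1.025 × 10⁻¹⁷ J.
p = √(2mKE) = √(2 × 6.645 × 10⁻²⁷ × 1.025 × 10⁻¹⁷) = 3.691 × 10⁻²² kg·m/s.
λ = h/p = 6.626 × 10⁻³⁴ / 3.691 × 10⁻²² = 1.80 × 10⁻¹² m = 1800 fm.

λ = 1800 fm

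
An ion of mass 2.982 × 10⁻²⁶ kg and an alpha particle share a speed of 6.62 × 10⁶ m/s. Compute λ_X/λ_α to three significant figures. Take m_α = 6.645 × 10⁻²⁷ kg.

λ_X/λ_α = 0.223

At fixed v, p = mv so λ = h/(mv) ∝ 1/m.
λ_X/λ_α = m_α/m_X = 6.645 × 10⁻²⁷/2.982 × 10⁻²⁶ = 0.223.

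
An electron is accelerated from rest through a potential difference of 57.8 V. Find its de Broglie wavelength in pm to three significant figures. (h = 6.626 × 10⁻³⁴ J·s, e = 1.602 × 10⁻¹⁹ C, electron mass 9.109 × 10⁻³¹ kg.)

KE = eV = 1.602 × 10⁻¹⁹ × 57.80 = 9.260 × 10⁻¹⁸ J.
p = √(2mKE) = √(2 × 9.109 × 10⁻³¹ × 9.260 × 10⁻¹⁸) = 4.107 × 10⁻²⁴ kg·m/s.
λ = h/p = 6.626 × 10⁻³⁴ / 4.107 × 10⁻²⁴ = 1.61 × 10⁻¹⁰ m = 161 pm.

λ = 161 pm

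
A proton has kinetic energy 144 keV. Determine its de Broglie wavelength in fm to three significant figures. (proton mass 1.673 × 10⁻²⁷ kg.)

λ = 75.4 fm

KE = 144 keV = 2.307 × 10⁻¹⁴ J.
p = √(2mKE) = √(2 × 1.673 × 10⁻²⁷ × 2.307 × 10⁻¹⁴) = 8.786 × 10⁻²¹ kg·m/s.
λ = h/p = 6.626 × 10⁻³⁴ / 8.786 × 10⁻²¹ = 7.54 × 10⁻¹⁴ m = 75.4 fm.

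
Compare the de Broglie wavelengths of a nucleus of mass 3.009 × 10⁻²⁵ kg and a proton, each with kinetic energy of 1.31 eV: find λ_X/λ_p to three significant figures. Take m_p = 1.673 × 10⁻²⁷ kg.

λ_X/λ_p = 0.0746

At fixed KE, p = √(2mKE) so λ = h/p ∝ 1/√m.
λ_X/λ_p = √(m_p/m_X) = √(1.673 × 10⁻²⁷/3.009 × 10⁻²⁵) = √(5.560 × 10⁻³) = 0.0746.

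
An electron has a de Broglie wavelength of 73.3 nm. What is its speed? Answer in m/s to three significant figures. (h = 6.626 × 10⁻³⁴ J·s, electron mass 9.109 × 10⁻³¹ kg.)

v = 9920 m/s

p = h/λ = 6.626 × 10⁻³⁴ / 7.330 × 10⁻⁸ = 9.040 × 10⁻²⁷ kg·m/s.
v = p/m = 9.040 × 10⁻²⁷ / 9.109 × 10⁻³¹ = 9.92 × 10³ m/s = 9920 m/s.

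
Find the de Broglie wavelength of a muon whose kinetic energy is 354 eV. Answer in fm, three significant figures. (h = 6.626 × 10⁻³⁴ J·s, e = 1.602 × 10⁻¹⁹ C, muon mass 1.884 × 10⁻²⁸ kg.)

KE = 354 eV = 5.671 × 10⁻¹⁷ J.
p = √(2mKE) = √(2 × 1.884 × 10⁻²⁸ × 5.671 × 10⁻¹⁷) = 1.462 × 10⁻²² kg·m/s.
λ = h/p = 6.626 × 10⁻³⁴ / 1.462 × 10⁻²² = 4.53 × 10⁻¹² m = 4530 fm.

λ = 4530 fm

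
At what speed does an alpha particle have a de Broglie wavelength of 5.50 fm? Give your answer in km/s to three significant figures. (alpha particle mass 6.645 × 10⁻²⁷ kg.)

v = 1.81 × 10⁴ km/s

p = h/λ = 6.626 × 10⁻³⁴ / 5.500 × 10⁻¹⁵ = 1.205 × 10⁻¹⁹ kg·m/s.
v = p/m = 1.205 × 10⁻¹⁹ / 6.645 × 10⁻²⁷ = 1.81 × 10⁷ m/s = 1.81 × 10⁴ km/s.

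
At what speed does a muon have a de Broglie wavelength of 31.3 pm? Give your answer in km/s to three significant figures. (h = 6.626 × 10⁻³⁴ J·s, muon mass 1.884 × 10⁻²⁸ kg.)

p = h/λ = 6.626 × 10⁻³⁴ / 3.130 × 10⁻¹¹ = 2.117 × 10⁻²³ kg·m/s.
v = p/m = 2.117 × 10⁻²³ / 1.884 × 10⁻²⁸ = 1.12 × 10⁵ m/s = 112 km/s.

v = 112 km/s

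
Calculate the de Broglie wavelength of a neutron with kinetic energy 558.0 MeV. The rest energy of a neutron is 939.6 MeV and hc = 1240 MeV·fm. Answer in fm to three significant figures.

Total energy E = KE + m₀c² = 558.0 + 939.6 = 1497.6 MeV.
(pc)² = E² − (m₀c²)² = (1497.6)² − (939.6)² = 1.360 × 10⁶ MeV², so pc = 1166 MeV.
λ = hc/(pc) = 1240 MeV·fm / 1166 MeV = 1.06 fm.

λ = 1.06 fm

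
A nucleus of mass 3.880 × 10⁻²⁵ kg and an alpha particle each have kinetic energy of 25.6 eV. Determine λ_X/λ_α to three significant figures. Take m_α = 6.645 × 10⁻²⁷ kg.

At fixed KE, p = √(2mKE) so λ = h/p ∝ 1/√m.
λ_X/λ_α = √(m_α/m_X) = √(6.645 × 10⁻²⁷/3.880 × 10⁻²⁵) = √(0.01713) = 0.131.

λ_X/λ_α = 0.131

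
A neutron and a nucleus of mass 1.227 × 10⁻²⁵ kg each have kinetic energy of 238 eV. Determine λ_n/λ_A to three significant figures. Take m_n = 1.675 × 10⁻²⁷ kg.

λ_n/λ_A = 8.56

At fixed KE, p = √(2mKE) so λ = h/p ∝ 1/√m.
λ_n/λ_A = √(m_A/m_n) = √(1.227 × 10⁻²⁵/1.675 × 10⁻²⁷) = √(73.25) = 8.56.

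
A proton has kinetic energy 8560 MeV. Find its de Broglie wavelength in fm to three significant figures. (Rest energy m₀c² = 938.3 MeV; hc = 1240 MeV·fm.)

λ = 0.131 fm

Total energy E = KE + m₀c² = 8560 + 938.3 = 9498.3 MeV.
(pc)² = E² − (m₀c²)² = (9498.3)² − (938.3)² = 8.934 × 10⁷ MeV², so pc = 9452 MeV.
λ = hc/(pc) = 1240 MeV·fm / 9452 MeV = 0.131 fm.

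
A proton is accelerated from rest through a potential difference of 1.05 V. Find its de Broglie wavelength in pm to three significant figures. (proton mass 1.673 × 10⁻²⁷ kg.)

λ = 27.9 pm

KE = eV = 1.602 × 10⁻¹⁹ × 1.050 = 1.682 × 10⁻¹⁹ J.
p = √(2mKE) = √(2 × 1.673 × 10⁻²⁷ × 1.682 × 10⁻¹⁹) = 2.372 × 10⁻²³ kg·m/s.
λ = h/p = 6.626 × 10⁻³⁴ / 2.372 × 10⁻²³ = 2.79 × 10⁻¹¹ m = 27.9 pm.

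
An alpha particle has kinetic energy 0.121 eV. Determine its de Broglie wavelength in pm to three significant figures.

KE = 0.121 eV = 1.938 × 10⁻²⁰ J.
p = √(2mKE) = √(2 × 6.645 × 10⁻²⁷ × 1.938 × 10⁻²⁰) = 1.605 × 10⁻²³ kg·m/s.
λ = h/p = 6.626 × 10⁻³⁴ / 1.605 × 10⁻²³ = 4.13 × 10⁻¹¹ m = 41.3 pm.

λ = 41.3 pm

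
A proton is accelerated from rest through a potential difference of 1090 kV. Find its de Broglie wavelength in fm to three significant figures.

λ = 27.4 fm

KE = eV = 1.602 × 10⁻¹⁹ × 1.090 × 10⁶ = 1.746 × 10⁻¹³ J.
p = √(2mKE) = √(2 × 1.673 × 10⁻²⁷ × 1.746 × 10⁻¹³) = 2.417 × 10⁻²⁰ kg·m/s.
λ = h/p = 6.626 × 10⁻³⁴ / 2.417 × 10⁻²⁰ = 2.74 × 10⁻¹⁴ m = 27.4 fm.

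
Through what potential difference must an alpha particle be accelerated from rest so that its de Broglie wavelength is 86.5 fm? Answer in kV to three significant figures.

V = 13.8 kV

p = h/λ = 6.626 × 10⁻³⁴ / 8.650 × 10⁻¹⁴ = 7.660 × 10⁻²¹ kg·m/s.
KE = p²/(2m) = 4.415 × 10⁻¹⁵ J.
V = KE/2e = 4.415 × 10⁻¹⁵ / (2 × 1.602 × 10⁻¹⁹) = 13.8 kV.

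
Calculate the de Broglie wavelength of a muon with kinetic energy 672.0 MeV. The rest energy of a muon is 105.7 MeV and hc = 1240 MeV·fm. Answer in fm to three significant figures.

Total energy E = KE + m₀c² = 672.0 + 105.7 = 777.7 MeV.
(pc)² = E² − (m₀c²)² = (777.7)² − (105.7)² = 5.936 × 10⁵ MeV², so pc = 770.5 MeV.
λ = hc/(pc) = 1240 MeV·fm / 770.5 MeV = 1.61 fm.

λ = 1.61 fm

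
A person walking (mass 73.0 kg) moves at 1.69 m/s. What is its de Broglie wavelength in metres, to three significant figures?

λ = 5.37 × 10⁻³⁶ m

p = mv = 73.0 × 1.69 = 1.234 × 10² kg·m/s.
λ = h/p = 6.626 × 10⁻³⁴ / 1.234 × 10² = 5.37 × 10⁻³⁶ m.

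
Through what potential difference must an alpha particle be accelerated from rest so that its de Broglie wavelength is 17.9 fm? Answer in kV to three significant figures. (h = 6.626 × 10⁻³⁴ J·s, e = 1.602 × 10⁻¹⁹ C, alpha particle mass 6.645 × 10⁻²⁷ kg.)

p = h/λ = 6.626 × 10⁻³⁴ / 1.790 × 10⁻¹⁴ = 3.702 × 10⁻²⁰ kg·m/s.
KE = p²/(2m) = 1.031 × 10⁻¹³ J.
V = KE/2e = 1.031 × 10⁻¹³ / (2 × 1.602 × 10⁻¹⁹) = 322 kV.

V = 322 kV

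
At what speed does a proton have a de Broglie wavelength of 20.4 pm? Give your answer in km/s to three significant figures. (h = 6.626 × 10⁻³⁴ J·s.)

v = 19.4 km/s

p = h/λ = 6.626 × 10⁻³⁴ / 2.040 × 10⁻¹¹ = 3.248 × 10⁻²³ kg·m/s.
v = p/m = 3.248 × 10⁻²³ / 1.673 × 10⁻²⁷ = 1.94 × 10⁴ m/s = 19.4 km/s.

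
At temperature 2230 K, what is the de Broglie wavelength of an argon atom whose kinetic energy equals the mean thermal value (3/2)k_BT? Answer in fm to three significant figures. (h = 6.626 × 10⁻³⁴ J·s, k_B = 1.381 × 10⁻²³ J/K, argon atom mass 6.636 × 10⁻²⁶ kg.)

λ = 8460 fm

KE = (3/2)k_BT = 1.5 × 1.381 × 10⁻²³ × 2230 = 4.619 × 10⁻²⁰ J.
p = √(2mKE) = √(2 × 6.636 × 10⁻²⁶ × 4.619 × 10⁻²⁰) = 7.830 × 10⁻²³ kg·m/s.
λ = h/p = 8.46 × 10⁻¹² m = 8460 fm.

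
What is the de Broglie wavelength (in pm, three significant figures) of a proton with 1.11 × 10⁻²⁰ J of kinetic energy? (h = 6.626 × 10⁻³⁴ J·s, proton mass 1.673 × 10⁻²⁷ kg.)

λ = 109 pm

p = √(2mKE) = √(2 × 1.673 × 10⁻²⁷ × 1.110 × 10⁻²⁰) = 6.094 × 10⁻²⁴ kg·m/s.
λ = h/p = 6.626 × 10⁻³⁴ / 6.094 × 10⁻²⁴ = 1.09 × 10⁻¹⁰ m = 109 pm.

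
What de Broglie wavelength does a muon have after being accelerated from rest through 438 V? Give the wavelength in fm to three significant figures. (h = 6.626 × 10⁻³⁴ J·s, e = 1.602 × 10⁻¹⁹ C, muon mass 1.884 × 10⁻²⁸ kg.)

KE = eV = 1.602 × 10⁻¹⁹ × 438.0 = 7.017 × 10⁻¹⁷ J.
p = √(2mKE) = √(2 × 1.884 × 10⁻²⁸ × 7.017 × 10⁻¹⁷) = 1.626 × 10⁻²² kg·m/s.
λ = h/p = 6.626 × 10⁻³⁴ / 1.626 × 10⁻²² = 4.08 × 10⁻¹² m = 4080 fm.

λ = 4080 fm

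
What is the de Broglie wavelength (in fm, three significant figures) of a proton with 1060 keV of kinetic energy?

KE = 1060 keV = 1.698 × 10⁻¹³ J.
p = √(2mKE) = √(2 × 1.673 × 10⁻²⁷ × 1.698 × 10⁻¹³) = 2.384 × 10⁻²⁰ kg·m/s.
λ = h/p = 6.626 × 10⁻³⁴ / 2.384 × 10⁻²⁰ = 2.78 × 10⁻¹⁴ m = 27.8 fm.

λ = 27.8 fm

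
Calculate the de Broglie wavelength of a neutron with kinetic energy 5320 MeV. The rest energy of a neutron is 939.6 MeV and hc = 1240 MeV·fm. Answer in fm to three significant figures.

Total energy E = KE + m₀c² = 5320 + 939.6 = 6259.6 MeV.
(pc)² = E² − (m₀c²)² = (6259.6)² − (939.6)² = 3.830 × 10⁷ MeV², so pc = 6189 MeV.
λ = hc/(pc) = 1240 MeV·fm / 6189 MeV = 0.200 fm.

λ = 0.200 fm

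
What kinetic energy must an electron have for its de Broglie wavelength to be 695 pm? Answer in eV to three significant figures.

KE = 3.11 eV

p = h/λ = 6.626 × 10⁻³⁴ / 6.950 × 10⁻¹⁰ = 9.534 × 10⁻²⁵ kg·m/s.
KE = p²/(2m) = (9.534 × 10⁻²⁵)² / (2 × 9.109 × 10⁻³¹) = 4.989 × 10⁻¹⁹ J = 3.11 eV.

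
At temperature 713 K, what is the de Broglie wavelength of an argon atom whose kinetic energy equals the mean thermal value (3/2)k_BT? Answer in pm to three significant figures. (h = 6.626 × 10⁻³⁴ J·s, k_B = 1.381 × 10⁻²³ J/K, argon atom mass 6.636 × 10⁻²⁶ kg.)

λ = 15.0 pm

KE = (3/2)k_BT = 1.5 × 1.381 × 10⁻²³ × 713 = 1.477 × 10⁻²⁰ J.
p = √(2mKE) = √(2 × 6.636 × 10⁻²⁶ × 1.477 × 10⁻²⁰) = 4.427 × 10⁻²³ kg·m/s.
λ = h/p = 1.50 × 10⁻¹¹ m = 15.0 pm.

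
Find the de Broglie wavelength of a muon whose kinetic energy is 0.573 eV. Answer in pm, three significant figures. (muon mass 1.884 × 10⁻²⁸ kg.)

λ = 113 pm

KE = 0.573 eV = 9.179 × 10⁻²⁰ J.
p = √(2mKE) = √(2 × 1.884 × 10⁻²⁸ × 9.179 × 10⁻²⁰) = 5.881 × 10⁻²⁴ kg·m/s.
λ = h/p = 6.626 × 10⁻³⁴ / 5.881 × 10⁻²⁴ = 1.13 × 10⁻¹⁰ m = 113 pm.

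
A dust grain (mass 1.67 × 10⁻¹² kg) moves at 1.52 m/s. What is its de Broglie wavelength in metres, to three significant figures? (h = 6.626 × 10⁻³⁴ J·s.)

p = mv = 1.67 × 10⁻¹² × 1.52 = 2.538 × 10⁻¹² kg·m/s.
λ = h/p = 6.626 × 10⁻³⁴ / 2.538 × 10⁻¹² = 2.61 × 10⁻²² m.

λ = 2.61 × 10⁻²² m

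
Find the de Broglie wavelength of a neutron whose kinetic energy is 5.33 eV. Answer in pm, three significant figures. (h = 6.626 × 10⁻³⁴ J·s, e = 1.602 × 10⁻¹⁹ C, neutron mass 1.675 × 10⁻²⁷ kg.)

KE = 5.33 eV = 8.539 × 10⁻¹⁹ J.
p = √(2mKE) = √(2 × 1.675 × 10⁻²⁷ × 8.539 × 10⁻¹⁹) = 5.348 × 10⁻²³ kg·m/s.
λ = h/p = 6.626 × 10⁻³⁴ / 5.348 × 10⁻²³ = 1.24 × 10⁻¹¹ m = 12.4 pm.

λ = 12.4 pm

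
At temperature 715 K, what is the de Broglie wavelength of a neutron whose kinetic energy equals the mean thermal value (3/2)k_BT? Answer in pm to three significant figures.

λ = 94.1 pm

KE = (3/2)k_BT = 1.5 × 1.381 × 10⁻²³ × 715 = 1.481 × 10⁻²⁰ J.
p = √(2mKE) = √(2 × 1.675 × 10⁻²⁷ × 1.481 × 10⁻²⁰) = 7.044 × 10⁻²⁴ kg·m/s.
λ = h/p = 9.41 × 10⁻¹¹ m = 94.1 pm.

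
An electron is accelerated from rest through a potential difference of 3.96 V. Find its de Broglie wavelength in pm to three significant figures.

λ = 616 pm

KE = eV = 1.602 × 10⁻¹⁹ × 3.960 = 6.344 × 10⁻¹⁹ J.
p = √(2mKE) = √(2 × 9.109 × 10⁻³¹ × 6.344 × 10⁻¹⁹) = 1.075 × 10⁻²⁴ kg·m/s.
λ = h/p = 6.626 × 10⁻³⁴ / 1.075 × 10⁻²⁴ = 6.16 × 10⁻¹⁰ m = 616 pm.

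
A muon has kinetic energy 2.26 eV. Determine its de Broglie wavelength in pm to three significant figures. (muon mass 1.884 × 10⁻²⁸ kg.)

KE = 2.26 eV = 3.621 × 10⁻¹⁹ J.
p = √(2mKE) = √(2 × 1.884 × 10⁻²⁸ × 3.621 × 10⁻¹⁹) = 1.168 × 10⁻²³ kg·m/s.
λ = h/p = 6.626 × 10⁻³⁴ / 1.168 × 10⁻²³ = 5.67 × 10⁻¹¹ m = 56.7 pm.

λ = 56.7 pm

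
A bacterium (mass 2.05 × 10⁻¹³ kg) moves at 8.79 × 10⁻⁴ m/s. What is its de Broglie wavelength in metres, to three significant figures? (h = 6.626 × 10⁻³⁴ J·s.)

p = mv = 2.05 × 10⁻¹³ × 8.79 × 10⁻⁴ = 1.802 × 10⁻¹⁶ kg·m/s.
λ = h/p = 6.626 × 10⁻³⁴ / 1.802 × 10⁻¹⁶ = 3.68 × 10⁻¹⁸ m.

λ = 3.68 × 10⁻¹⁸ m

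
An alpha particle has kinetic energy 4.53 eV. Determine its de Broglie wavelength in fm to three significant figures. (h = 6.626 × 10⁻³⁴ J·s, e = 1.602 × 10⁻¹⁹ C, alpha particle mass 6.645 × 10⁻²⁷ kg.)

λ = 6750 fm

KE = 4.53 eV = 7.257 × 10⁻¹⁹ J.
p = √(2mKE) = √(2 × 6.645 × 10⁻²⁷ × 7.257 × 10⁻¹⁹) = 9.821 × 10⁻²³ kg·m/s.
λ = h/p = 6.626 × 10⁻³⁴ / 9.821 × 10⁻²³ = 6.75 × 10⁻¹² m = 6750 fm.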